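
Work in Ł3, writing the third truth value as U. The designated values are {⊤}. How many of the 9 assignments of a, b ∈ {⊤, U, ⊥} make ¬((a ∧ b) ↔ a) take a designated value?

Designated under: (a=⊤, b=⊥).

1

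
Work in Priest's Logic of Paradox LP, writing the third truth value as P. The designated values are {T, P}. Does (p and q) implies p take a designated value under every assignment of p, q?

Yes

Every assignment of p, q over {T, P, F} gives a value in {T, P}.
In particular, with p=P, q=P: (p and q) implies p = P.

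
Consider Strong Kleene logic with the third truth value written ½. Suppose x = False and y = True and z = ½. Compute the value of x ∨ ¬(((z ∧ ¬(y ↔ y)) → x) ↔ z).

y ↔ y = True ↔ True = True
¬(y ↔ y) = ¬True = False
z ∧ ¬(y ↔ y) = ½ ∧ False = False
(z ∧ ¬(y ↔ y)) → x = False → False = True
((z ∧ ¬(y ↔ y)) → x) ↔ z = True ↔ ½ = ½
¬(((z ∧ ¬(y ↔ y)) → x) ↔ z) = ¬½ = ½
x ∨ ¬(((z ∧ ¬(y ↔ y)) → x) ↔ z) = False ∨ ½ = ½

½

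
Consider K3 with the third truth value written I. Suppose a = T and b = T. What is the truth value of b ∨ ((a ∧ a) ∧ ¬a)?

a ∧ a = T ∧ T = T
¬a = ¬T = F
(a ∧ a) ∧ ¬a = T ∧ F = F
b ∨ ((a ∧ a) ∧ ¬a) = T ∨ F = T

T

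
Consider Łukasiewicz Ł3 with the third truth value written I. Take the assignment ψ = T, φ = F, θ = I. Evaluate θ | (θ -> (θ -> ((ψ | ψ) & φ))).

T

ψ | ψ = T | T = T
(ψ | ψ) & φ = T & F = F
θ -> ((ψ | ψ) & φ) = I -> F = I
θ -> (θ -> ((ψ | ψ) & φ)) = I -> I = T
θ | (θ -> (θ -> ((ψ | ψ) & φ))) = I | T = T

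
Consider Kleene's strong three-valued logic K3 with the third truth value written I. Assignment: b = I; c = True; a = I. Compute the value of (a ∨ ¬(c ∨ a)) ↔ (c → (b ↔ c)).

c ∨ a = True ∨ I = True
¬(c ∨ a) = ¬True = False
a ∨ ¬(c ∨ a) = I ∨ False = I
b ↔ c = I ↔ True = I
c → (b ↔ c) = True → I = I  [¬True ∨ I]
(a ∨ ¬(c ∨ a)) ↔ (c → (b ↔ c)) = I ↔ I = I

I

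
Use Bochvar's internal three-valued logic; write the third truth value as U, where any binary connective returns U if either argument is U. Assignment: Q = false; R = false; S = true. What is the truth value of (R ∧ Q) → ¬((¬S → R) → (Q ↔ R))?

R ∧ Q = false ∧ false = false
¬S = ¬true = false
¬S → R = false → false = true
Q ↔ R = false ↔ false = true
(¬S → R) → (Q ↔ R) = true → true = true
¬((¬S → R) → (Q ↔ R)) = ¬true = false
(R ∧ Q) → ¬((¬S → R) → (Q ↔ R)) = false → false = true

true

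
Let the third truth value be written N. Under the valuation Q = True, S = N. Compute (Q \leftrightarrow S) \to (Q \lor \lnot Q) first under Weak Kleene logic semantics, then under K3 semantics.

N; True

In Weak Kleene logic: Q \leftrightarrow S = True \leftrightarrow N = N
\lnot Q = \lnot True = False
Q \lor \lnot Q = True \lor False = True
(Q \leftrightarrow S) \to (Q \lor \lnot Q) = N \to True = N
In K3: Q \leftrightarrow S = True \leftrightarrow N = N
\lnot Q = \lnot True = False
Q \lor \lnot Q = True \lor False = True
(Q \leftrightarrow S) \to (Q \lor \lnot Q) = N \to True = True
They differ because Weak Kleene logic and K3 treat N differently under the binary connectives.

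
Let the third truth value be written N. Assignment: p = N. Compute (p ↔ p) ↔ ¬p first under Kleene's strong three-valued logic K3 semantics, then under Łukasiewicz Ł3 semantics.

In Kleene's strong three-valued logic K3: p ↔ p = N ↔ N = N
¬p = ¬N = N
(p ↔ p) ↔ ¬p = N ↔ N = N
In Łukasiewicz Ł3: p ↔ p = N ↔ N = True  [1 − |½−½|]
¬p = ¬N = N
(p ↔ p) ↔ ¬p = True ↔ N = N

N; N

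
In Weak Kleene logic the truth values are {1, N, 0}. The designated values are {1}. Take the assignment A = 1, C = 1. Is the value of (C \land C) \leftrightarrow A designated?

Yes

C \land C = 1 \land 1 = 1
(C \land C) \leftrightarrow A = 1 \leftrightarrow 1 = 1
1 ∈ {1}.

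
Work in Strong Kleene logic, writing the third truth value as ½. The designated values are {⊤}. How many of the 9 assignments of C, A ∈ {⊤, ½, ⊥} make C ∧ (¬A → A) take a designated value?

1

Designated under: (C=⊤, A=⊤).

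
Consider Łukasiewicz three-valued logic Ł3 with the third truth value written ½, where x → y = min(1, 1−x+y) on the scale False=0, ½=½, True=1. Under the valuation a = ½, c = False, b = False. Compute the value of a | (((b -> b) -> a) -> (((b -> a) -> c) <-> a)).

True

b -> b = False -> False = True
(b -> b) -> a = True -> ½ = ½  [min(1, 1−1+½)]
b -> a = False -> ½ = True
(b -> a) -> c = True -> False = False
((b -> a) -> c) <-> a = False <-> ½ = ½
((b -> b) -> a) -> (((b -> a) -> c) <-> a) = ½ -> ½ = True
a | (((b -> b) -> a) -> (((b -> a) -> c) <-> a)) = ½ | True = True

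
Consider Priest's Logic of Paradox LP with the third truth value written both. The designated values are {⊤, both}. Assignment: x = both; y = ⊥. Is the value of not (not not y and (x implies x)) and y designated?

not y = not ⊥ = ⊤
not not y = not ⊤ = ⊥
x implies x = both implies both = both  [not both or both]
not not y and (x implies x) = ⊥ and both = ⊥
not (not not y and (x implies x)) = not ⊥ = ⊤
not (not not y and (x implies x)) and y = ⊤ and ⊥ = ⊥
⊥ ∉ {⊤, both}.

No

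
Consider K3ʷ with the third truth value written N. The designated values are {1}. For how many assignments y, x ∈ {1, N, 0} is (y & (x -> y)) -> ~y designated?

2

Designated under: (y=0, x=1); (y=0, x=0).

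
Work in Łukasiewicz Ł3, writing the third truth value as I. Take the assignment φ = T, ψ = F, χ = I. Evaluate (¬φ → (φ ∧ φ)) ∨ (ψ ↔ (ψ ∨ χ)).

T

¬φ = ¬T = F
φ ∧ φ = T ∧ T = T
¬φ → (φ ∧ φ) = F → T = T
ψ ∨ χ = F ∨ I = I
ψ ↔ (ψ ∨ χ) = F ↔ I = I  [1 − |0−½|]
(¬φ → (φ ∧ φ)) ∨ (ψ ↔ (ψ ∨ χ)) = T ∨ I = T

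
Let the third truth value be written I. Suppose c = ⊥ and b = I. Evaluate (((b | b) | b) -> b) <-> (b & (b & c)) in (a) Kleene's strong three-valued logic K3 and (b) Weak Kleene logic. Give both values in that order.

In Kleene's strong three-valued logic K3: b | b = I | I = I
(b | b) | b = I | I = I
((b | b) | b) -> b = I -> I = I  [~I | I]
b & c = I & ⊥ = ⊥
b & (b & c) = I & ⊥ = ⊥
(((b | b) | b) -> b) <-> (b & (b & c)) = I <-> ⊥ = I
In Weak Kleene logic: b | b = I | I = I
(b | b) | b = I | I = I
((b | b) | b) -> b = I -> I = I  [any arg is the third value ⇒ result is the third value]
b & c = I & ⊥ = I
b & (b & c) = I & I = I
(((b | b) | b) -> b) <-> (b & (b & c)) = I <-> I = I

I; I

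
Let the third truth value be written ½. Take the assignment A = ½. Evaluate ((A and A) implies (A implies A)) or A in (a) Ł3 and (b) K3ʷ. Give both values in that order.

⊤; ½

In Ł3: A and A = ½ and ½ = ½
A implies A = ½ implies ½ = ⊤  [min(1, 1−½+½)]
(A and A) implies (A implies A) = ½ implies ⊤ = ⊤
((A and A) implies (A implies A)) or A = ⊤ or ½ = ⊤
In K3ʷ: A and A = ½ and ½ = ½
A implies A = ½ implies ½ = ½
(A and A) implies (A implies A) = ½ implies ½ = ½
((A and A) implies (A implies A)) or A = ½ or ½ = ½
They differ because Ł3 and K3ʷ treat ½ differently under the binary connectives.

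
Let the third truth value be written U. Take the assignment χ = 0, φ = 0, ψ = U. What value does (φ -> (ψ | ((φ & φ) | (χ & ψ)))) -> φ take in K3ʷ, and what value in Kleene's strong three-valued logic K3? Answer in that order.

In K3ʷ: φ & φ = 0 & 0 = 0
χ & ψ = 0 & U = U
(φ & φ) | (χ & ψ) = 0 | U = U
ψ | ((φ & φ) | (χ & ψ)) = U | U = U
φ -> (ψ | ((φ & φ) | (χ & ψ))) = 0 -> U = U  [any arg is the third value ⇒ result is the third value]
(φ -> (ψ | ((φ & φ) | (χ & ψ)))) -> φ = U -> 0 = U
In Kleene's strong three-valued logic K3: φ & φ = 0 & 0 = 0
χ & ψ = 0 & U = 0
(φ & φ) | (χ & ψ) = 0 | 0 = 0
ψ | ((φ & φ) | (χ & ψ)) = U | 0 = U
φ -> (ψ | ((φ & φ) | (χ & ψ))) = 0 -> U = 1  [~0 | U]
(φ -> (ψ | ((φ & φ) | (χ & ψ)))) -> φ = 1 -> 0 = 0
They differ because K3ʷ and Kleene's strong three-valued logic K3 treat U differently under the binary connectives.

U; 0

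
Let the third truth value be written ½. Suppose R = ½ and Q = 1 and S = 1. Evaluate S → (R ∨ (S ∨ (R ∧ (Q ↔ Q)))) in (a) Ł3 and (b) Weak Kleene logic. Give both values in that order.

1; ½

In Ł3: Q ↔ Q = 1 ↔ 1 = 1
R ∧ (Q ↔ Q) = ½ ∧ 1 = ½
S ∨ (R ∧ (Q ↔ Q)) = 1 ∨ ½ = 1
R ∨ (S ∨ (R ∧ (Q ↔ Q))) = ½ ∨ 1 = 1
S → (R ∨ (S ∨ (R ∧ (Q ↔ Q)))) = 1 → 1 = 1
In Weak Kleene logic: Q ↔ Q = 1 ↔ 1 = 1
R ∧ (Q ↔ Q) = ½ ∧ 1 = ½
S ∨ (R ∧ (Q ↔ Q)) = 1 ∨ ½ = ½
R ∨ (S ∨ (R ∧ (Q ↔ Q))) = ½ ∨ ½ = ½
S → (R ∨ (S ∨ (R ∧ (Q ↔ Q)))) = 1 → ½ = ½  [any arg is the third value ⇒ result is the third value]
They differ because Ł3 and Weak Kleene logic treat ½ differently under the binary connectives.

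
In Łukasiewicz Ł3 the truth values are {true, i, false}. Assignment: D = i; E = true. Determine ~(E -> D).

E -> D = true -> i = i  [min(1, 1−1+½)]
~(E -> D) = ~i = i

i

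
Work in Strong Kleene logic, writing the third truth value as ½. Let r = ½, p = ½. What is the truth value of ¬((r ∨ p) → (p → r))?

r ∨ p = ½ ∨ ½ = ½
p → r = ½ → ½ = ½
(r ∨ p) → (p → r) = ½ → ½ = ½
¬((r ∨ p) → (p → r)) = ¬½ = ½

½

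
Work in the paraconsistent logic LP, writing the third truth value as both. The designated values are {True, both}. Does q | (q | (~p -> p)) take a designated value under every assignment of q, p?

Countermodel: q=False, p=False gives False, which is not designated.

No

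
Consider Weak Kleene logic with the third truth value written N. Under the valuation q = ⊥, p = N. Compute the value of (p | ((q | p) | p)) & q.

N

q | p = ⊥ | N = N
(q | p) | p = N | N = N
p | ((q | p) | p) = N | N = N
(p | ((q | p) | p)) & q = N & ⊥ = N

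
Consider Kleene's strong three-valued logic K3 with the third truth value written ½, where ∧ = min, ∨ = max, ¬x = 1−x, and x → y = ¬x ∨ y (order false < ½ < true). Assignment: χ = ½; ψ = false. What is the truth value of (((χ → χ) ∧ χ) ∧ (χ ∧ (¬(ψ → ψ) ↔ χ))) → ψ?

χ → χ = ½ → ½ = ½  [¬½ ∨ ½]
(χ → χ) ∧ χ = ½ ∧ ½ = ½
ψ → ψ = false → false = true
¬(ψ → ψ) = ¬true = false
¬(ψ → ψ) ↔ χ = false ↔ ½ = ½
χ ∧ (¬(ψ → ψ) ↔ χ) = ½ ∧ ½ = ½
((χ → χ) ∧ χ) ∧ (χ ∧ (¬(ψ → ψ) ↔ χ)) = ½ ∧ ½ = ½
(((χ → χ) ∧ χ) ∧ (χ ∧ (¬(ψ → ψ) ↔ χ))) → ψ = ½ → false = ½

½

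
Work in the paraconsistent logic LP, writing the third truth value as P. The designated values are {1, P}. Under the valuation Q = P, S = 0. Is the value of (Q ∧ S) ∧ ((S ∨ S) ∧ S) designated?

No

Q ∧ S = P ∧ 0 = 0
S ∨ S = 0 ∨ 0 = 0
(S ∨ S) ∧ S = 0 ∧ 0 = 0
(Q ∧ S) ∧ ((S ∨ S) ∧ S) = 0 ∧ 0 = 0
0 ∉ {1, P}.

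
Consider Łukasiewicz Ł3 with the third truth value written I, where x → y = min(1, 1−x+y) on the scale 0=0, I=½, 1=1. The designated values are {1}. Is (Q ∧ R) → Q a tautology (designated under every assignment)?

Every assignment of Q, R over {1, I, 0} gives a value in {1}.
In particular, with Q=I, R=I: (Q ∧ R) → Q = 1.

Yes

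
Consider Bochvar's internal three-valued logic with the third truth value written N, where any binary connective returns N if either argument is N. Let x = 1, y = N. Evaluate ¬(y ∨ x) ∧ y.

N

y ∨ x = N ∨ 1 = N
¬(y ∨ x) = ¬N = N
¬(y ∨ x) ∧ y = N ∧ N = N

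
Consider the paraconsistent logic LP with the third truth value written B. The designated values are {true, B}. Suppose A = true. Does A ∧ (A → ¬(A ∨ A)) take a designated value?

A ∨ A = true ∨ true = true
¬(A ∨ A) = ¬true = false
A → ¬(A ∨ A) = true → false = false
A ∧ (A → ¬(A ∨ A)) = true ∧ false = false
false ∉ {true, B}.

No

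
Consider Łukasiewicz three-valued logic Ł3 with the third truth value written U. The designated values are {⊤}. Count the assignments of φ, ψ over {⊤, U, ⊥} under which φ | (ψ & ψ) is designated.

Of the 9 assignments, 5 give a value in {⊤}.

5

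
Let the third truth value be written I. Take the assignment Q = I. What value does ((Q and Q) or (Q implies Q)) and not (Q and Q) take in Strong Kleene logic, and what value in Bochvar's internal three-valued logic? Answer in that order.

I; I

In Strong Kleene logic: Q and Q = I and I = I
Q implies Q = I implies I = I  [not I or I]
(Q and Q) or (Q implies Q) = I or I = I
Q and Q = I and I = I
not (Q and Q) = not I = I
((Q and Q) or (Q implies Q)) and not (Q and Q) = I and I = I
In Bochvar's internal three-valued logic: Q and Q = I and I = I
Q implies Q = I implies I = I  [any arg is the third value ⇒ result is the third value]
(Q and Q) or (Q implies Q) = I or I = I
Q and Q = I and I = I
not (Q and Q) = not I = I
((Q and Q) or (Q implies Q)) and not (Q and Q) = I and I = I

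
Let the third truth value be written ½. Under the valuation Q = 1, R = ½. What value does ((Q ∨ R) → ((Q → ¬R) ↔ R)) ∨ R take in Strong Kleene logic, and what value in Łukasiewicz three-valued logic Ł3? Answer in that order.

½; 1

In Strong Kleene logic: Q ∨ R = 1 ∨ ½ = 1
¬R = ¬½ = ½
Q → ¬R = 1 → ½ = ½  [¬1 ∨ ½]
(Q → ¬R) ↔ R = ½ ↔ ½ = ½
(Q ∨ R) → ((Q → ¬R) ↔ R) = 1 → ½ = ½
((Q ∨ R) → ((Q → ¬R) ↔ R)) ∨ R = ½ ∨ ½ = ½
In Łukasiewicz three-valued logic Ł3: Q ∨ R = 1 ∨ ½ = 1
¬R = ¬½ = ½
Q → ¬R = 1 → ½ = ½  [min(1, 1−1+½)]
(Q → ¬R) ↔ R = ½ ↔ ½ = 1
(Q ∨ R) → ((Q → ¬R) ↔ R) = 1 → 1 = 1
((Q ∨ R) → ((Q → ¬R) ↔ R)) ∨ R = 1 ∨ ½ = 1
They differ because Strong Kleene logic and Łukasiewicz three-valued logic Ł3 treat ½ differently under implication.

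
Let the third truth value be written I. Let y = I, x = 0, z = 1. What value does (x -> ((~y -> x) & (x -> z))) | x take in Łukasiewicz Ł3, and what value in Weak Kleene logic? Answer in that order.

In Łukasiewicz Ł3: ~y = ~I = I
~y -> x = I -> 0 = I  [min(1, 1−½+0)]
x -> z = 0 -> 1 = 1
(~y -> x) & (x -> z) = I & 1 = I
x -> ((~y -> x) & (x -> z)) = 0 -> I = 1
(x -> ((~y -> x) & (x -> z))) | x = 1 | 0 = 1
In Weak Kleene logic: ~y = ~I = I
~y -> x = I -> 0 = I  [any arg is the third value ⇒ result is the third value]
x -> z = 0 -> 1 = 1
(~y -> x) & (x -> z) = I & 1 = I
x -> ((~y -> x) & (x -> z)) = 0 -> I = I
(x -> ((~y -> x) & (x -> z))) | x = I | 0 = I
They differ because Łukasiewicz Ł3 and Weak Kleene logic treat I differently under the binary connectives.

1; I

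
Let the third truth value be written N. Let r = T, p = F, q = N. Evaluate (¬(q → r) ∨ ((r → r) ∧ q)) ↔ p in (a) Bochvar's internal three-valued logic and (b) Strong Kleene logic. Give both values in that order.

N; N

In Bochvar's internal three-valued logic: q → r = N → T = N  [any arg is the third value ⇒ result is the third value]
¬(q → r) = ¬N = N
r → r = T → T = T
(r → r) ∧ q = T ∧ N = N
¬(q → r) ∨ ((r → r) ∧ q) = N ∨ N = N
(¬(q → r) ∨ ((r → r) ∧ q)) ↔ p = N ↔ F = N
In Strong Kleene logic: q → r = N → T = T
¬(q → r) = ¬T = F
r → r = T → T = T
(r → r) ∧ q = T ∧ N = N
¬(q → r) ∨ ((r → r) ∧ q) = F ∨ N = N
(¬(q → r) ∨ ((r → r) ∧ q)) ↔ p = N ↔ F = N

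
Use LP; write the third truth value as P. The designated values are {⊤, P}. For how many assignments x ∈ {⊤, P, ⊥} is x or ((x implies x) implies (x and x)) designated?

2

x=⊤: ⊤ ✓
x=P: P ✓
x=⊥: ⊥ ·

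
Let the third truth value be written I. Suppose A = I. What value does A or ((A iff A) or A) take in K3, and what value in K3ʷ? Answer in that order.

I; I

In K3: A iff A = I iff I = I
(A iff A) or A = I or I = I
A or ((A iff A) or A) = I or I = I
In K3ʷ: A iff A = I iff I = I
(A iff A) or A = I or I = I
A or ((A iff A) or A) = I or I = I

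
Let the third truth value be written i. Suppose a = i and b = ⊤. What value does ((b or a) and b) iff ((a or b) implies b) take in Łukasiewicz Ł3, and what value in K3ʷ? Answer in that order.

⊤; i

In Łukasiewicz Ł3: b or a = ⊤ or i = ⊤
(b or a) and b = ⊤ and ⊤ = ⊤
a or b = i or ⊤ = ⊤
(a or b) implies b = ⊤ implies ⊤ = ⊤
((b or a) and b) iff ((a or b) implies b) = ⊤ iff ⊤ = ⊤
In K3ʷ: b or a = ⊤ or i = i
(b or a) and b = i and ⊤ = i
a or b = i or ⊤ = i
(a or b) implies b = i implies ⊤ = i  [any arg is the third value ⇒ result is the third value]
((b or a) and b) iff ((a or b) implies b) = i iff i = i
They differ because Łukasiewicz Ł3 and K3ʷ treat i differently under the binary connectives.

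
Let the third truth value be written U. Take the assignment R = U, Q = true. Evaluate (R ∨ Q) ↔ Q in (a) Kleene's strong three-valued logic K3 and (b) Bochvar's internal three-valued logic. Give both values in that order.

In Kleene's strong three-valued logic K3: R ∨ Q = U ∨ true = true
(R ∨ Q) ↔ Q = true ↔ true = true
In Bochvar's internal three-valued logic: R ∨ Q = U ∨ true = U
(R ∨ Q) ↔ Q = U ↔ true = U
They differ because Kleene's strong three-valued logic K3 and Bochvar's internal three-valued logic treat U differently under the binary connectives.

true; U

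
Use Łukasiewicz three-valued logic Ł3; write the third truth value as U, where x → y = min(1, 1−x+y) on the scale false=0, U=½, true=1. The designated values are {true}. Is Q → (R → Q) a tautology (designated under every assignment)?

Every assignment of Q, R over {true, U, false} gives a value in {true}.
In particular, with Q=U, R=U: Q → (R → Q) = true.

Yes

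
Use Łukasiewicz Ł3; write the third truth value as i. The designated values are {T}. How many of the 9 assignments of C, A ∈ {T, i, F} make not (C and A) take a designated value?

Of the 9 assignments, 5 give a value in {T}.

5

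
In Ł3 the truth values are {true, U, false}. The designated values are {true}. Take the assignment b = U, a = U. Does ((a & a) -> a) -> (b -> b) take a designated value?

Yes

a & a = U & U = U
(a & a) -> a = U -> U = true  [min(1, 1−½+½)]
b -> b = U -> U = true
((a & a) -> a) -> (b -> b) = true -> true = true
true ∈ {true}.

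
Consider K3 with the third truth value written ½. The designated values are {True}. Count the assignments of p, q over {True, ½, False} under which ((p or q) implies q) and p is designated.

Designated under: (p=True, q=True).

1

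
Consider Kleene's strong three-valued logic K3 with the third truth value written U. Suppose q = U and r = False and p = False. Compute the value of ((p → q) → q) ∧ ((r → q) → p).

p → q = False → U = True  [¬False ∨ U]
(p → q) → q = True → U = U
r → q = False → U = True
(r → q) → p = True → False = False
((p → q) → q) ∧ ((r → q) → p) = U ∧ False = False

False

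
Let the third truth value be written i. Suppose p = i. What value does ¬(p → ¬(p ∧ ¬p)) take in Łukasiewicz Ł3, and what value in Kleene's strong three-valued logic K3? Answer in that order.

In Łukasiewicz Ł3: ¬p = ¬i = i
p ∧ ¬p = i ∧ i = i
¬(p ∧ ¬p) = ¬i = i
p → ¬(p ∧ ¬p) = i → i = 1  [min(1, 1−½+½)]
¬(p → ¬(p ∧ ¬p)) = ¬1 = 0
In Kleene's strong three-valued logic K3: ¬p = ¬i = i
p ∧ ¬p = i ∧ i = i
¬(p ∧ ¬p) = ¬i = i
p → ¬(p ∧ ¬p) = i → i = i  [¬i ∨ i]
¬(p → ¬(p ∧ ¬p)) = ¬i = i
They differ because Łukasiewicz Ł3 and Kleene's strong three-valued logic K3 treat i differently under implication.

0; i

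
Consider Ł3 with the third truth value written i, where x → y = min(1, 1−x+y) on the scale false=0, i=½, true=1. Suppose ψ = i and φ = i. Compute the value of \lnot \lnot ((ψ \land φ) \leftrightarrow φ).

ψ \land φ = i \land i = i
(ψ \land φ) \leftrightarrow φ = i \leftrightarrow i = true  [1 − |½−½|]
\lnot ((ψ \land φ) \leftrightarrow φ) = \lnot true = false
\lnot \lnot ((ψ \land φ) \leftrightarrow φ) = \lnot false = true

true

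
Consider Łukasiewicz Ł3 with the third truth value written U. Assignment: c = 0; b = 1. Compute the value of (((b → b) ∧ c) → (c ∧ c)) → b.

b → b = 1 → 1 = 1
(b → b) ∧ c = 1 ∧ 0 = 0
c ∧ c = 0 ∧ 0 = 0
((b → b) ∧ c) → (c ∧ c) = 0 → 0 = 1
(((b → b) ∧ c) → (c ∧ c)) → b = 1 → 1 = 1

1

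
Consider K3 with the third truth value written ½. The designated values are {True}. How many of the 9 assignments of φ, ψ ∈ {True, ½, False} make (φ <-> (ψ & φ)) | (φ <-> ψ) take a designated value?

Designated under: (φ=True, ψ=True); (φ=False, ψ=True); (φ=False, ψ=½); (φ=False, ψ=False).

4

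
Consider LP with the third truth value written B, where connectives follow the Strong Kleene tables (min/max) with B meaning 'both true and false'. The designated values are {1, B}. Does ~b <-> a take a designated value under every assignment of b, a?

No

Countermodel: b=1, a=1 gives 0, which is not designated.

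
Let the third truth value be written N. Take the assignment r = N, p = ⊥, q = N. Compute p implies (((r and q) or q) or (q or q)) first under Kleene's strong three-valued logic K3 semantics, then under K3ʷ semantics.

In Kleene's strong three-valued logic K3: r and q = N and N = N
(r and q) or q = N or N = N
q or q = N or N = N
((r and q) or q) or (q or q) = N or N = N
p implies (((r and q) or q) or (q or q)) = ⊥ implies N = ⊤
In K3ʷ: r and q = N and N = N
(r and q) or q = N or N = N
q or q = N or N = N
((r and q) or q) or (q or q) = N or N = N
p implies (((r and q) or q) or (q or q)) = ⊥ implies N = N  [any arg is the third value ⇒ result is the third value]
They differ because Kleene's strong three-valued logic K3 and K3ʷ treat N differently under the binary connectives.

⊤; N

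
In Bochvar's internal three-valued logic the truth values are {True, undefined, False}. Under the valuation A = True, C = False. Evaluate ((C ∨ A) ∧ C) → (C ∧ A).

C ∨ A = False ∨ True = True
(C ∨ A) ∧ C = True ∧ False = False
C ∧ A = False ∧ True = False
((C ∨ A) ∧ C) → (C ∧ A) = False → False = True

True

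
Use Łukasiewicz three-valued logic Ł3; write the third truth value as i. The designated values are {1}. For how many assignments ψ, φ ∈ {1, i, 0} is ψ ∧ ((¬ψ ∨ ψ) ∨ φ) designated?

3

Designated under: (ψ=1, φ=1); (ψ=1, φ=i); (ψ=1, φ=0).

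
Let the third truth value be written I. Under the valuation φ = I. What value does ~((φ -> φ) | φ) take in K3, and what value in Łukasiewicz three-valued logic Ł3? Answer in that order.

In K3: φ -> φ = I -> I = I  [~I | I]
(φ -> φ) | φ = I | I = I
~((φ -> φ) | φ) = ~I = I
In Łukasiewicz three-valued logic Ł3: φ -> φ = I -> I = 1  [min(1, 1−½+½)]
(φ -> φ) | φ = 1 | I = 1
~((φ -> φ) | φ) = ~1 = 0
They differ because K3 and Łukasiewicz three-valued logic Ł3 treat I differently under implication.

I; 0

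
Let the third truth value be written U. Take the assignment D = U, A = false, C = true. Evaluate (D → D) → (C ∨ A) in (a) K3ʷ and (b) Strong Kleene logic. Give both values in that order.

In K3ʷ: D → D = U → U = U
C ∨ A = true ∨ false = true
(D → D) → (C ∨ A) = U → true = U
In Strong Kleene logic: D → D = U → U = U  [¬U ∨ U]
C ∨ A = true ∨ false = true
(D → D) → (C ∨ A) = U → true = true
They differ because K3ʷ and Strong Kleene logic treat U differently under the binary connectives.

U; true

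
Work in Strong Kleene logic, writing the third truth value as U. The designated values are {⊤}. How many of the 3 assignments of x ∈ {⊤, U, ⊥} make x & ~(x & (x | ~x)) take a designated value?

0

x=⊤: ⊥ ·
x=U: U ·
x=⊥: ⊥ ·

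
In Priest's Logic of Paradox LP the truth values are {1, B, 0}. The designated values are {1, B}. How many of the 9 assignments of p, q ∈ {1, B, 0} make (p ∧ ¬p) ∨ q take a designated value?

7

Of the 9 assignments, 7 give a value in {1, B}.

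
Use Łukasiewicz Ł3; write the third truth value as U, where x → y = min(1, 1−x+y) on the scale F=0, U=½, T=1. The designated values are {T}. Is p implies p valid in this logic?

Yes

Every assignment of p over {T, U, F} gives a value in {T}.
In particular, with p=U: p implies p = T.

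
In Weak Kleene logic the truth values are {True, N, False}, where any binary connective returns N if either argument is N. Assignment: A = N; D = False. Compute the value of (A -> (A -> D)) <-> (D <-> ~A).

A -> D = N -> False = N  [any arg is the third value ⇒ result is the third value]
A -> (A -> D) = N -> N = N
~A = ~N = N
D <-> ~A = False <-> N = N
(A -> (A -> D)) <-> (D <-> ~A) = N <-> N = N

N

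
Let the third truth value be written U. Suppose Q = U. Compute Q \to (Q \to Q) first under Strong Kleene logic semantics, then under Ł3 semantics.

In Strong Kleene logic: Q \to Q = U \to U = U  [\lnot U \lor U]
Q \to (Q \to Q) = U \to U = U
In Ł3: Q \to Q = U \to U = T  [min(1, 1−½+½)]
Q \to (Q \to Q) = U \to T = T
They differ because Strong Kleene logic and Ł3 treat U differently under implication.

U; T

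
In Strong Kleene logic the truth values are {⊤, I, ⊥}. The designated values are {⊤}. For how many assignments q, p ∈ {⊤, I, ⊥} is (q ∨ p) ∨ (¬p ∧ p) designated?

Of the 9 assignments, 5 give a value in {⊤}.

5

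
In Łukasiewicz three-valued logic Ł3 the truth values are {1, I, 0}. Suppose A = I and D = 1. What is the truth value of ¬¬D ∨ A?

¬D = ¬1 = 0
¬¬D = ¬0 = 1
¬¬D ∨ A = 1 ∨ I = 1

1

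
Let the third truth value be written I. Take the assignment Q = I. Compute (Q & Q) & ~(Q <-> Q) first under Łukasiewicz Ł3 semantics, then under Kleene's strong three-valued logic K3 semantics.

In Łukasiewicz Ł3: Q & Q = I & I = I
Q <-> Q = I <-> I = T  [1 − |½−½|]
~(Q <-> Q) = ~T = F
(Q & Q) & ~(Q <-> Q) = I & F = F
In Kleene's strong three-valued logic K3: Q & Q = I & I = I
Q <-> Q = I <-> I = I
~(Q <-> Q) = ~I = I
(Q & Q) & ~(Q <-> Q) = I & I = I
They differ because Łukasiewicz Ł3 and Kleene's strong three-valued logic K3 treat I differently under implication.

F; I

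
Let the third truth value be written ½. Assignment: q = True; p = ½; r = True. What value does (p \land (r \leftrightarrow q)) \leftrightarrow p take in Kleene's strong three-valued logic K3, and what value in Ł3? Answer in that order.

In Kleene's strong three-valued logic K3: r \leftrightarrow q = True \leftrightarrow True = True
p \land (r \leftrightarrow q) = ½ \land True = ½
(p \land (r \leftrightarrow q)) \leftrightarrow p = ½ \leftrightarrow ½ = ½
In Ł3: r \leftrightarrow q = True \leftrightarrow True = True
p \land (r \leftrightarrow q) = ½ \land True = ½
(p \land (r \leftrightarrow q)) \leftrightarrow p = ½ \leftrightarrow ½ = True  [1 − |½−½|]
They differ because Kleene's strong three-valued logic K3 and Ł3 treat ½ differently under implication.

½; True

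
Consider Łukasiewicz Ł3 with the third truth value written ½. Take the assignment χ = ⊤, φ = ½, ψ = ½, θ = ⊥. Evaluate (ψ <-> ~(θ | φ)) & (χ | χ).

θ | φ = ⊥ | ½ = ½
~(θ | φ) = ~½ = ½
ψ <-> ~(θ | φ) = ½ <-> ½ = ⊤  [1 − |½−½|]
χ | χ = ⊤ | ⊤ = ⊤
(ψ <-> ~(θ | φ)) & (χ | χ) = ⊤ & ⊤ = ⊤

⊤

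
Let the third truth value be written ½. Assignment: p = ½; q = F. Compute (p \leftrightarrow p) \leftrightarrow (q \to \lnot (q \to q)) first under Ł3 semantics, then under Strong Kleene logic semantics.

T; ½

In Ł3: p \leftrightarrow p = ½ \leftrightarrow ½ = T  [1 − |½−½|]
q \to q = F \to F = T
\lnot (q \to q) = \lnot T = F
q \to \lnot (q \to q) = F \to F = T
(p \leftrightarrow p) \leftrightarrow (q \to \lnot (q \to q)) = T \leftrightarrow T = T
In Strong Kleene logic: p \leftrightarrow p = ½ \leftrightarrow ½ = ½
q \to q = F \to F = T
\lnot (q \to q) = \lnot T = F
q \to \lnot (q \to q) = F \to F = T
(p \leftrightarrow p) \leftrightarrow (q \to \lnot (q \to q)) = ½ \leftrightarrow T = ½
They differ because Ł3 and Strong Kleene logic treat ½ differently under implication.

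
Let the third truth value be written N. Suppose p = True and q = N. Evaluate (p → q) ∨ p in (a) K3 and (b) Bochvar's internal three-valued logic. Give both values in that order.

In K3: p → q = True → N = N  [¬True ∨ N]
(p → q) ∨ p = N ∨ True = True
In Bochvar's internal three-valued logic: p → q = True → N = N  [any arg is the third value ⇒ result is the third value]
(p → q) ∨ p = N ∨ True = N
They differ because K3 and Bochvar's internal three-valued logic treat N differently under the binary connectives.

True; N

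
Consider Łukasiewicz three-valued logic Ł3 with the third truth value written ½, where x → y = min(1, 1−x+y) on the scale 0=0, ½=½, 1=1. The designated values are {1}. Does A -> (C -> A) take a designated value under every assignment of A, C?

Every assignment of A, C over {1, ½, 0} gives a value in {1}.
In particular, with A=½, C=½: A -> (C -> A) = 1.

Yes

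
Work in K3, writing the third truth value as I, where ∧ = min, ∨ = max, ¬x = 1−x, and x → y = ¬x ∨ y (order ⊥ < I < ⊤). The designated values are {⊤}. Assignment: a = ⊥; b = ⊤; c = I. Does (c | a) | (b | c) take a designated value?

Yes

c | a = I | ⊥ = I
b | c = ⊤ | I = ⊤
(c | a) | (b | c) = I | ⊤ = ⊤
⊤ ∈ {⊤}.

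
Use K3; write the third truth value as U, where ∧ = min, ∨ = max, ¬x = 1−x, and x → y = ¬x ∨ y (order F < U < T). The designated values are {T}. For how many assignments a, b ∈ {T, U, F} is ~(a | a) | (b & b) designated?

Of the 9 assignments, 5 give a value in {T}.

5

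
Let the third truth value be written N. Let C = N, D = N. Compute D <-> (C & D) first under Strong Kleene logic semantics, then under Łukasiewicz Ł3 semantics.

N; True

In Strong Kleene logic: C & D = N & N = N
D <-> (C & D) = N <-> N = N
In Łukasiewicz Ł3: C & D = N & N = N
D <-> (C & D) = N <-> N = True  [1 − |½−½|]
They differ because Strong Kleene logic and Łukasiewicz Ł3 treat N differently under implication.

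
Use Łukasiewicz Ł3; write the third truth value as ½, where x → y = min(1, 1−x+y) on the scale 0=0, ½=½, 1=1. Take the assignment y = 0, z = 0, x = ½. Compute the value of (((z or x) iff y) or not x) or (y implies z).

z or x = 0 or ½ = ½
(z or x) iff y = ½ iff 0 = ½  [1 − |½−0|]
not x = not ½ = ½
((z or x) iff y) or not x = ½ or ½ = ½
y implies z = 0 implies 0 = 1
(((z or x) iff y) or not x) or (y implies z) = ½ or 1 = 1

1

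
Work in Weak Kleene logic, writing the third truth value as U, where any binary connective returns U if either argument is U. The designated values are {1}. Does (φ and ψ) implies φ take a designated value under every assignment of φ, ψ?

Countermodel: φ=1, ψ=U gives U, which is not designated.

No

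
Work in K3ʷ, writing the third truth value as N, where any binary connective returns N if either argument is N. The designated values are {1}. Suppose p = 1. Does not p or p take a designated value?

Yes

not p = not 1 = 0
not p or p = 0 or 1 = 1
1 ∈ {1}.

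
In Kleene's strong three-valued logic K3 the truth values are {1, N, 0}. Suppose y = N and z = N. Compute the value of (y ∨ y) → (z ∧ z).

y ∨ y = N ∨ N = N
z ∧ z = N ∧ N = N
(y ∨ y) → (z ∧ z) = N → N = N  [¬N ∨ N]

N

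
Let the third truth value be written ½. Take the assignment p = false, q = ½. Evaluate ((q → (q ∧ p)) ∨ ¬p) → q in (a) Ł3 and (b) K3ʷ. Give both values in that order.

In Ł3: q ∧ p = ½ ∧ false = false
q → (q ∧ p) = ½ → false = ½
¬p = ¬false = true
(q → (q ∧ p)) ∨ ¬p = ½ ∨ true = true
((q → (q ∧ p)) ∨ ¬p) → q = true → ½ = ½
In K3ʷ: q ∧ p = ½ ∧ false = ½
q → (q ∧ p) = ½ → ½ = ½  [any arg is the third value ⇒ result is the third value]
¬p = ¬false = true
(q → (q ∧ p)) ∨ ¬p = ½ ∨ true = ½
((q → (q ∧ p)) ∨ ¬p) → q = ½ → ½ = ½

½; ½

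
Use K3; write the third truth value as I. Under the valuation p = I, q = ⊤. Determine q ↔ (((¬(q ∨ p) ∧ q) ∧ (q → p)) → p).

⊤

q ∨ p = ⊤ ∨ I = ⊤
¬(q ∨ p) = ¬⊤ = ⊥
¬(q ∨ p) ∧ q = ⊥ ∧ ⊤ = ⊥
q → p = ⊤ → I = I  [¬⊤ ∨ I]
(¬(q ∨ p) ∧ q) ∧ (q → p) = ⊥ ∧ I = ⊥
((¬(q ∨ p) ∧ q) ∧ (q → p)) → p = ⊥ → I = ⊤
q ↔ (((¬(q ∨ p) ∧ q) ∧ (q → p)) → p) = ⊤ ↔ ⊤ = ⊤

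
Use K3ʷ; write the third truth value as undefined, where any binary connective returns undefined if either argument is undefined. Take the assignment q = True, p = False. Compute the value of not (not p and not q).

True

not p = not False = True
not q = not True = False
not p and not q = True and False = False
not (not p and not q) = not False = True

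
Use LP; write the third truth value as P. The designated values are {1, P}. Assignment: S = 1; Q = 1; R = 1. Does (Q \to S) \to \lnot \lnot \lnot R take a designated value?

Q \to S = 1 \to 1 = 1
\lnot R = \lnot 1 = 0
\lnot \lnot R = \lnot 0 = 1
\lnot \lnot \lnot R = \lnot 1 = 0
(Q \to S) \to \lnot \lnot \lnot R = 1 \to 0 = 0
0 ∉ {1, P}.

No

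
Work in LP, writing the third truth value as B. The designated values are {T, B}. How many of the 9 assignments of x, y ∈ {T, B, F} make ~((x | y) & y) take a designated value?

Of the 9 assignments, 6 give a value in {T, B}.

6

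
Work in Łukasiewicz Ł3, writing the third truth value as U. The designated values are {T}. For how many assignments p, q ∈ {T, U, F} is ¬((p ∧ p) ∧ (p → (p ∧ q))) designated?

4

Designated under: (p=T, q=F); (p=F, q=T); (p=F, q=U); (p=F, q=F).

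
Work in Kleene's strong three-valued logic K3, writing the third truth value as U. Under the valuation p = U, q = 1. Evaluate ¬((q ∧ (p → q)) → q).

0

p → q = U → 1 = 1  [¬U ∨ 1]
q ∧ (p → q) = 1 ∧ 1 = 1
(q ∧ (p → q)) → q = 1 → 1 = 1
¬((q ∧ (p → q)) → q) = ¬1 = 0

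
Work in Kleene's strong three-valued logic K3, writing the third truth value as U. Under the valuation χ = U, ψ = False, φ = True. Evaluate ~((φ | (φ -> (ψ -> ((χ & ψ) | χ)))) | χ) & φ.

False

χ & ψ = U & False = False
(χ & ψ) | χ = False | U = U
ψ -> ((χ & ψ) | χ) = False -> U = True  [~False | U]
φ -> (ψ -> ((χ & ψ) | χ)) = True -> True = True
φ | (φ -> (ψ -> ((χ & ψ) | χ))) = True | True = True
(φ | (φ -> (ψ -> ((χ & ψ) | χ)))) | χ = True | U = True
~((φ | (φ -> (ψ -> ((χ & ψ) | χ)))) | χ) = ~True = False
~((φ | (φ -> (ψ -> ((χ & ψ) | χ)))) | χ) & φ = False & True = False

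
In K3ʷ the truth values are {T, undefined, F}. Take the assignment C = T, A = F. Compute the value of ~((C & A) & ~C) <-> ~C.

F

C & A = T & F = F
~C = ~T = F
(C & A) & ~C = F & F = F
~((C & A) & ~C) = ~F = T
~C = ~T = F
~((C & A) & ~C) <-> ~C = T <-> F = F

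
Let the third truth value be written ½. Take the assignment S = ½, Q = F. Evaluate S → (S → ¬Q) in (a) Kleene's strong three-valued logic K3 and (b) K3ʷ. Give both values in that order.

T; ½

In Kleene's strong three-valued logic K3: ¬Q = ¬F = T
S → ¬Q = ½ → T = T  [¬½ ∨ T]
S → (S → ¬Q) = ½ → T = T
In K3ʷ: ¬Q = ¬F = T
S → ¬Q = ½ → T = ½
S → (S → ¬Q) = ½ → ½ = ½
They differ because Kleene's strong three-valued logic K3 and K3ʷ treat ½ differently under the binary connectives.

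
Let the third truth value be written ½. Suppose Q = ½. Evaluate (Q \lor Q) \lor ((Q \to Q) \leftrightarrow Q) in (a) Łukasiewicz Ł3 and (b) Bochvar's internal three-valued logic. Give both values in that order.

In Łukasiewicz Ł3: Q \lor Q = ½ \lor ½ = ½
Q \to Q = ½ \to ½ = 1  [min(1, 1−½+½)]
(Q \to Q) \leftrightarrow Q = 1 \leftrightarrow ½ = ½
(Q \lor Q) \lor ((Q \to Q) \leftrightarrow Q) = ½ \lor ½ = ½
In Bochvar's internal three-valued logic: Q \lor Q = ½ \lor ½ = ½
Q \to Q = ½ \to ½ = ½  [any arg is the third value ⇒ result is the third value]
(Q \to Q) \leftrightarrow Q = ½ \leftrightarrow ½ = ½
(Q \lor Q) \lor ((Q \to Q) \leftrightarrow Q) = ½ \lor ½ = ½

½; ½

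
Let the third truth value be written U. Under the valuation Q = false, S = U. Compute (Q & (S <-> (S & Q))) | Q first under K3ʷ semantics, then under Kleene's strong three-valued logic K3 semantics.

U; false

In K3ʷ: S & Q = U & false = U
S <-> (S & Q) = U <-> U = U
Q & (S <-> (S & Q)) = false & U = U
(Q & (S <-> (S & Q))) | Q = U | false = U
In Kleene's strong three-valued logic K3: S & Q = U & false = false
S <-> (S & Q) = U <-> false = U
Q & (S <-> (S & Q)) = false & U = false
(Q & (S <-> (S & Q))) | Q = false | false = false
They differ because K3ʷ and Kleene's strong three-valued logic K3 treat U differently under the binary connectives.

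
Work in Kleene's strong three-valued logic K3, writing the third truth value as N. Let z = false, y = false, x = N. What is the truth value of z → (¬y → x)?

true

¬y = ¬false = true
¬y → x = true → N = N  [¬true ∨ N]
z → (¬y → x) = false → N = true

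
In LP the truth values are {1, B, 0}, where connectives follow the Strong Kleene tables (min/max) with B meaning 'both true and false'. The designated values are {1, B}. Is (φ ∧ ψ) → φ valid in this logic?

Yes

Every assignment of φ, ψ over {1, B, 0} gives a value in {1, B}.
In particular, with φ=B, ψ=B: (φ ∧ ψ) → φ = B.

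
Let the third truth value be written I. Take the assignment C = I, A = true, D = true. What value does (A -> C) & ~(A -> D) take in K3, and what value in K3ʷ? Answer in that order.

false; I

In K3: A -> C = true -> I = I  [~true | I]
A -> D = true -> true = true
~(A -> D) = ~true = false
(A -> C) & ~(A -> D) = I & false = false
In K3ʷ: A -> C = true -> I = I  [any arg is the third value ⇒ result is the third value]
A -> D = true -> true = true
~(A -> D) = ~true = false
(A -> C) & ~(A -> D) = I & false = I
They differ because K3 and K3ʷ treat I differently under the binary connectives.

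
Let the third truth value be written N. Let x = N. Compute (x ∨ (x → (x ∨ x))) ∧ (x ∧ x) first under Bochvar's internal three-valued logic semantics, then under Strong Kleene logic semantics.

N; N

In Bochvar's internal three-valued logic: x ∨ x = N ∨ N = N
x → (x ∨ x) = N → N = N  [any arg is the third value ⇒ result is the third value]
x ∨ (x → (x ∨ x)) = N ∨ N = N
x ∧ x = N ∧ N = N
(x ∨ (x → (x ∨ x))) ∧ (x ∧ x) = N ∧ N = N
In Strong Kleene logic: x ∨ x = N ∨ N = N
x → (x ∨ x) = N → N = N  [¬N ∨ N]
x ∨ (x → (x ∨ x)) = N ∨ N = N
x ∧ x = N ∧ N = N
(x ∨ (x → (x ∨ x))) ∧ (x ∧ x) = N ∧ N = N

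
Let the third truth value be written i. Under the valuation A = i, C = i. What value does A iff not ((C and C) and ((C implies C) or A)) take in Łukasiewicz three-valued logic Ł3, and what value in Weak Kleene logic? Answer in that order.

In Łukasiewicz three-valued logic Ł3: C and C = i and i = i
C implies C = i implies i = true  [min(1, 1−½+½)]
(C implies C) or A = true or i = true
(C and C) and ((C implies C) or A) = i and true = i
not ((C and C) and ((C implies C) or A)) = not i = i
A iff not ((C and C) and ((C implies C) or A)) = i iff i = true
In Weak Kleene logic: C and C = i and i = i
C implies C = i implies i = i
(C implies C) or A = i or i = i
(C and C) and ((C implies C) or A) = i and i = i
not ((C and C) and ((C implies C) or A)) = not i = i
A iff not ((C and C) and ((C implies C) or A)) = i iff i = i
They differ because Łukasiewicz three-valued logic Ł3 and Weak Kleene logic treat i differently under the binary connectives.

true; i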